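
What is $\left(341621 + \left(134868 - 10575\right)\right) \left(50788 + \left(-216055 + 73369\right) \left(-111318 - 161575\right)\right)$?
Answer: $18141787932596804$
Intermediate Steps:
$\left(341621 + \left(134868 - 10575\right)\right) \left(50788 + \left(-216055 + 73369\right) \left(-111318 - 161575\right)\right) = \left(341621 + 124293\right) \left(50788 - -38938010598\right) = 465914 \left(50788 + 38938010598\right) = 465914 \cdot 38938061386 = 18141787932596804$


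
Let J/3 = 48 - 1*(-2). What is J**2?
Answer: 22500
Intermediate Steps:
J = 150 (J = 3*(48 - 1*(-2)) = 3*(48 + 2) = 3*50 = 150)
J**2 = 150**2 = 22500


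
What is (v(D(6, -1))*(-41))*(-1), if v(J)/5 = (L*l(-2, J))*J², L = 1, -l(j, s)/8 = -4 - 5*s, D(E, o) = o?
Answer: -1640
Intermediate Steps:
l(j, s) = 32 + 40*s (l(j, s) = -8*(-4 - 5*s) = 32 + 40*s)
v(J) = 5*J²*(32 + 40*J) (v(J) = 5*((1*(32 + 40*J))*J²) = 5*((32 + 40*J)*J²) = 5*(J²*(32 + 40*J)) = 5*J²*(32 + 40*J))
(v(D(6, -1))*(-41))*(-1) = (((-1)²*(160 + 200*(-1)))*(-41))*(-1) = ((1*(160 - 200))*(-41))*(-1) = ((1*(-40))*(-41))*(-1) = -40*(-41)*(-1) = 1640*(-1) = -1640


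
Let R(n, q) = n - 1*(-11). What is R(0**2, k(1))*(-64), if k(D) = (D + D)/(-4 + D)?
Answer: -704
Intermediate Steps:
k(D) = 2*D/(-4 + D) (k(D) = (2*D)/(-4 + D) = 2*D/(-4 + D))
R(n, q) = 11 + n (R(n, q) = n + 11 = 11 + n)
R(0**2, k(1))*(-64) = (11 + 0**2)*(-64) = (11 + 0)*(-64) = 11*(-64) = -704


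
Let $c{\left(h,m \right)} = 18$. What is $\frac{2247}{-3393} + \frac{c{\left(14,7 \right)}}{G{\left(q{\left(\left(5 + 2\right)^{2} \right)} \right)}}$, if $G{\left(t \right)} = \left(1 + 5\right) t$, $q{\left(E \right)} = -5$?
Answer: $- \frac{7138}{5655} \approx -1.2622$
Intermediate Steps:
$G{\left(t \right)} = 6 t$
$\frac{2247}{-3393} + \frac{c{\left(14,7 \right)}}{G{\left(q{\left(\left(5 + 2\right)^{2} \right)} \right)}} = \frac{2247}{-3393} + \frac{18}{6 \left(-5\right)} = 2247 \left(- \frac{1}{3393}\right) + \frac{18}{-30} = - \frac{749}{1131} + 18 \left(- \frac{1}{30}\right) = - \frac{749}{1131} - \frac{3}{5} = - \frac{7138}{5655}$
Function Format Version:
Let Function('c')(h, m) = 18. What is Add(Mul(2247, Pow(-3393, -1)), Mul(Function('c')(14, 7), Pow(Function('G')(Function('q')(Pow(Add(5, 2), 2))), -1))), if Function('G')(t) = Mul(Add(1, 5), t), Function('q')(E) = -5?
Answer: Rational(-7138, 5655) ≈ -1.2622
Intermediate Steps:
Function('G')(t) = Mul(6, t)
Add(Mul(2247, Pow(-3393, -1)), Mul(Function('c')(14, 7), Pow(Function('G')(Function('q')(Pow(Add(5, 2), 2))), -1))) = Add(Mul(2247, Pow(-3393, -1)), Mul(18, Pow(Mul(6, -5), -1))) = Add(Mul(2247, Rational(-1, 3393)), Mul(18, Pow(-30, -1))) = Add(Rational(-749, 1131), Mul(18, Rational(-1, 30))) = Add(Rational(-749, 1131), Rational(-3, 5)) = Rational(-7138, 5655)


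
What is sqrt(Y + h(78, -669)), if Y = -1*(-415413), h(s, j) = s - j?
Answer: 204*sqrt(10) ≈ 645.10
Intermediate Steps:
Y = 415413
sqrt(Y + h(78, -669)) = sqrt(415413 + (78 - 1*(-669))) = sqrt(415413 + (78 + 669)) = sqrt(415413 + 747) = sqrt(416160) = 204*sqrt(10)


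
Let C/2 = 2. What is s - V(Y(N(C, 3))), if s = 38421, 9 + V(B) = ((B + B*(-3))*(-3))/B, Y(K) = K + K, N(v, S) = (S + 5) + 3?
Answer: 38424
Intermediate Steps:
C = 4 (C = 2*2 = 4)
N(v, S) = 8 + S (N(v, S) = (5 + S) + 3 = 8 + S)
Y(K) = 2*K
V(B) = -3 (V(B) = -9 + ((B + B*(-3))*(-3))/B = -9 + ((B - 3*B)*(-3))/B = -9 + (-2*B*(-3))/B = -9 + (6*B)/B = -9 + 6 = -3)
s - V(Y(N(C, 3))) = 38421 - 1*(-3) = 38421 + 3 = 38424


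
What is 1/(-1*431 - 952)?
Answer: -1/1383 ≈ -0.00072307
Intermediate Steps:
1/(-1*431 - 952) = 1/(-431 - 952) = 1/(-1383) = -1/1383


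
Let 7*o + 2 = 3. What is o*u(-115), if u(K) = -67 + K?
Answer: -26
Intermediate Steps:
o = ⅐ (o = -2/7 + (⅐)*3 = -2/7 + 3/7 = ⅐ ≈ 0.14286)
o*u(-115) = (-67 - 115)/7 = (⅐)*(-182) = -26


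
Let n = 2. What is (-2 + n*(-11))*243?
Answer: -5832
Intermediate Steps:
(-2 + n*(-11))*243 = (-2 + 2*(-11))*243 = (-2 - 22)*243 = -24*243 = -5832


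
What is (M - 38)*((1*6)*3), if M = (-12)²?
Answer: 1908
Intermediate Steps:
M = 144
(M - 38)*((1*6)*3) = (144 - 38)*((1*6)*3) = 106*(6*3) = 106*18 = 1908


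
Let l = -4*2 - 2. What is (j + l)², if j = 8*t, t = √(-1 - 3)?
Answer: -156 - 320*I ≈ -156.0 - 320.0*I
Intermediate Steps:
t = 2*I (t = √(-4) = 2*I ≈ 2.0*I)
j = 16*I (j = 8*(2*I) = 16*I ≈ 16.0*I)
l = -10 (l = -8 - 2 = -10)
(j + l)² = (16*I - 10)² = (-10 + 16*I)²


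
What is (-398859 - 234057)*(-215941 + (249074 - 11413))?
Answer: -13746935520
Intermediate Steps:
(-398859 - 234057)*(-215941 + (249074 - 11413)) = -632916*(-215941 + 237661) = -632916*21720 = -13746935520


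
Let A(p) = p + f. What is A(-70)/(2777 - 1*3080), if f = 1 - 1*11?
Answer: 80/303 ≈ 0.26403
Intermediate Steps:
f = -10 (f = 1 - 11 = -10)
A(p) = -10 + p (A(p) = p - 10 = -10 + p)
A(-70)/(2777 - 1*3080) = (-10 - 70)/(2777 - 1*3080) = -80/(2777 - 3080) = -80/(-303) = -80*(-1/303) = 80/303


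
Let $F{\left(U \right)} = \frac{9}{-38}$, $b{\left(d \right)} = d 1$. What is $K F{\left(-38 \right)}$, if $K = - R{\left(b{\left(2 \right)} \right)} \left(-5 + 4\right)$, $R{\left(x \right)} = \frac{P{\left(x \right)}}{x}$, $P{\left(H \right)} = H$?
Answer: $- \frac{9}{38} \approx -0.23684$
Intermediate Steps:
$b{\left(d \right)} = d$
$R{\left(x \right)} = 1$ ($R{\left(x \right)} = \frac{x}{x} = 1$)
$K = 1$ ($K = - 1 \left(-5 + 4\right) = - 1 \left(-1\right) = \left(-1\right) \left(-1\right) = 1$)
$F{\left(U \right)} = - \frac{9}{38}$ ($F{\left(U \right)} = 9 \left(- \frac{1}{38}\right) = - \frac{9}{38}$)
$K F{\left(-38 \right)} = 1 \left(- \frac{9}{38}\right) = - \frac{9}{38}$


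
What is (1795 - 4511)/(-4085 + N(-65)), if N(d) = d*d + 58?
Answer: -1358/99 ≈ -13.717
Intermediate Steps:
N(d) = 58 + d**2 (N(d) = d**2 + 58 = 58 + d**2)
(1795 - 4511)/(-4085 + N(-65)) = (1795 - 4511)/(-4085 + (58 + (-65)**2)) = -2716/(-4085 + (58 + 4225)) = -2716/(-4085 + 4283) = -2716/198 = -2716*1/198 = -1358/99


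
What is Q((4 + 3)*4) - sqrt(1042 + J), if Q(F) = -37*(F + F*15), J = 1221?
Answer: -16576 - sqrt(2263) ≈ -16624.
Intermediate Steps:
Q(F) = -592*F (Q(F) = -37*(F + 15*F) = -592*F)
Q((4 + 3)*4) - sqrt(1042 + J) = -592*(4 + 3)*4 - sqrt(1042 + 1221) = -4144*4 - sqrt(2263) = -592*28 - sqrt(2263) = -16576 - sqrt(2263)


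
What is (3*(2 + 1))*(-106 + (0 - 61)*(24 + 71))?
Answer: -53109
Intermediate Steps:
(3*(2 + 1))*(-106 + (0 - 61)*(24 + 71)) = (3*3)*(-106 - 61*95) = 9*(-106 - 5795) = 9*(-5901) = -53109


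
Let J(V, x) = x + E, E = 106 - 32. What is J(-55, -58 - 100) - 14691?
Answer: -14775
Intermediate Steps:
E = 74
J(V, x) = 74 + x (J(V, x) = x + 74 = 74 + x)
J(-55, -58 - 100) - 14691 = (74 + (-58 - 100)) - 14691 = (74 - 158) - 14691 = -84 - 14691 = -14775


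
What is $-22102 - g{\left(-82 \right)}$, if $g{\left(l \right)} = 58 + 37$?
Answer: $-22197$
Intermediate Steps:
$g{\left(l \right)} = 95$
$-22102 - g{\left(-82 \right)} = -22102 - 95 = -22197$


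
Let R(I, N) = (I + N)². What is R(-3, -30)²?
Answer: 1185921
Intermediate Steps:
R(-3, -30)² = ((-3 - 30)²)² = ((-33)²)² = 1089² = 1185921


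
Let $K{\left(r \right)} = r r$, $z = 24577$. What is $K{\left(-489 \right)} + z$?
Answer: $263698$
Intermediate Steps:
$K{\left(r \right)} = r^{2}$
$K{\left(-489 \right)} + z = \left(-489\right)^{2} + 24577 = 239121 + 24577 = 263698$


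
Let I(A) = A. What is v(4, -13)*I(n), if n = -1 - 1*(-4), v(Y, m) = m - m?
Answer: 0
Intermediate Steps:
v(Y, m) = 0
n = 3 (n = -1 + 4 = 3)
v(4, -13)*I(n) = 0*3 = 0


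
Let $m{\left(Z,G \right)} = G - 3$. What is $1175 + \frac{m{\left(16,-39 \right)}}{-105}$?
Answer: $\frac{5877}{5} \approx 1175.4$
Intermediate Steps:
$m{\left(Z,G \right)} = -3 + G$ ($m{\left(Z,G \right)} = G - 3 = -3 + G$)
$1175 + \frac{m{\left(16,-39 \right)}}{-105} = 1175 + \frac{-3 - 39}{-105} = 1175 - - \frac{2}{5} = 1175 + \frac{2}{5} = \frac{5877}{5}$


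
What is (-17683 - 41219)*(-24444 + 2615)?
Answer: 1285771758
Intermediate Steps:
(-17683 - 41219)*(-24444 + 2615) = -58902*(-21829) = 1285771758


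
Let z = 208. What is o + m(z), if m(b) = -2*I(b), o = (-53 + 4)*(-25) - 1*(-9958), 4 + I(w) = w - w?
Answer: 11191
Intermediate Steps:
I(w) = -4 (I(w) = -4 + (w - w) = -4 + 0 = -4)
o = 11183 (o = -49*(-25) + 9958 = 1225 + 9958 = 11183)
m(b) = 8 (m(b) = -2*(-4) = 8)
o + m(z) = 11183 + 8 = 11191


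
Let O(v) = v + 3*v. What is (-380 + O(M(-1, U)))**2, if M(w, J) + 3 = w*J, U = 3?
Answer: 163216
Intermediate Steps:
M(w, J) = -3 + J*w (M(w, J) = -3 + w*J = -3 + J*w)
O(v) = 4*v
(-380 + O(M(-1, U)))**2 = (-380 + 4*(-3 + 3*(-1)))**2 = (-380 + 4*(-3 - 3))**2 = (-380 + 4*(-6))**2 = (-380 - 24)**2 = (-404)**2 = 163216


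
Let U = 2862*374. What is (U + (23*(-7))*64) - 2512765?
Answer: -1452681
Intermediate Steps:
U = 1070388
(U + (23*(-7))*64) - 2512765 = (1070388 + (23*(-7))*64) - 2512765 = (1070388 - 161*64) - 2512765 = (1070388 - 10304) - 2512765 = 1060084 - 2512765 = -1452681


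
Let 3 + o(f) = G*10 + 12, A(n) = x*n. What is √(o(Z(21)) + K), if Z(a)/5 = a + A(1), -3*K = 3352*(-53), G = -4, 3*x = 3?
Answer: √532689/3 ≈ 243.29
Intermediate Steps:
x = 1 (x = (⅓)*3 = 1)
A(n) = n (A(n) = 1*n = n)
K = 177656/3 (K = -3352*(-53)/3 = -⅓*(-177656) = 177656/3 ≈ 59219.)
Z(a) = 5 + 5*a (Z(a) = 5*(a + 1) = 5*(1 + a) = 5 + 5*a)
o(f) = -31 (o(f) = -3 + (-4*10 + 12) = -3 + (-40 + 12) = -3 - 28 = -31)
√(o(Z(21)) + K) = √(-31 + 177656/3) = √(177563/3) = √532689/3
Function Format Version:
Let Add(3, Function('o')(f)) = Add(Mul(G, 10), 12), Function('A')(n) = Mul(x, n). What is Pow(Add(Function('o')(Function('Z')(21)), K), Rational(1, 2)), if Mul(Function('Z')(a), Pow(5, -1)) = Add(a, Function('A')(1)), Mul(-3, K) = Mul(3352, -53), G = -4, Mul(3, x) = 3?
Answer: Mul(Rational(1, 3), Pow(532689, Rational(1, 2))) ≈ 243.29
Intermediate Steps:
x = 1 (x = Mul(Rational(1, 3), 3) = 1)
Function('A')(n) = n (Function('A')(n) = Mul(1, n) = n)
K = Rational(177656, 3) (K = Mul(Rational(-1, 3), Mul(3352, -53)) = Mul(Rational(-1, 3), -177656) = Rational(177656, 3) ≈ 59219.)
Function('Z')(a) = Add(5, Mul(5, a)) (Function('Z')(a) = Mul(5, Add(a, 1)) = Mul(5, Add(1, a)) = Add(5, Mul(5, a)))
Function('o')(f) = -31 (Function('o')(f) = Add(-3, Add(Mul(-4, 10), 12)) = Add(-3, Add(-40, 12)) = Add(-3, -28) = -31)
Pow(Add(Function('o')(Function('Z')(21)), K), Rational(1, 2)) = Pow(Add(-31, Rational(177656, 3)), Rational(1, 2)) = Pow(Rational(177563, 3), Rational(1, 2)) = Mul(Rational(1, 3), Pow(532689, Rational(1, 2)))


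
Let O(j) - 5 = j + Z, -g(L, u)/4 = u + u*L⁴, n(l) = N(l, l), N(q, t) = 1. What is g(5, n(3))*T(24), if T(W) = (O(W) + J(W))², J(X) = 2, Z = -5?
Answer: -1692704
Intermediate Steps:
n(l) = 1
g(L, u) = -4*u - 4*u*L⁴ (g(L, u) = -4*(u + u*L⁴) = -4*u - 4*u*L⁴)
O(j) = j (O(j) = 5 + (j - 5) = 5 + (-5 + j) = j)
T(W) = (2 + W)² (T(W) = (W + 2)² = (2 + W)²)
g(5, n(3))*T(24) = (-4*1*(1 + 5⁴))*(2 + 24)² = -4*1*(1 + 625)*26² = -4*1*626*676 = -2504*676 = -1692704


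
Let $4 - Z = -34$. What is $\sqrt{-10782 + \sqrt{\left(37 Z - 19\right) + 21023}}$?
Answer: $\sqrt{-10782 + 3 \sqrt{2490}} \approx 103.11 i$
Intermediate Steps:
$Z = 38$ ($Z = 4 - -34 = 4 + 34 = 38$)
$\sqrt{-10782 + \sqrt{\left(37 Z - 19\right) + 21023}} = \sqrt{-10782 + \sqrt{\left(37 \cdot 38 - 19\right) + 21023}} = \sqrt{-10782 + \sqrt{\left(1406 - 19\right) + 21023}} = \sqrt{-10782 + \sqrt{1387 + 21023}} = \sqrt{-10782 + \sqrt{22410}} = \sqrt{-10782 + 3 \sqrt{2490}}$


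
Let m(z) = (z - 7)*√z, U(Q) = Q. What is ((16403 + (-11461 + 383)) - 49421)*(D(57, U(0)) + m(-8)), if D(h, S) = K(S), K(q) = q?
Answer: 1322880*I*√2 ≈ 1.8708e+6*I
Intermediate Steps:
m(z) = √z*(-7 + z) (m(z) = (-7 + z)*√z = √z*(-7 + z))
D(h, S) = S
((16403 + (-11461 + 383)) - 49421)*(D(57, U(0)) + m(-8)) = ((16403 + (-11461 + 383)) - 49421)*(0 + √(-8)*(-7 - 8)) = ((16403 - 11078) - 49421)*(0 + (2*I*√2)*(-15)) = (5325 - 49421)*(0 - 30*I*√2) = -(-1322880)*I*√2 = 1322880*I*√2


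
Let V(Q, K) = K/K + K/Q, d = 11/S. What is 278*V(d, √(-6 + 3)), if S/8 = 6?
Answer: 278 + 13344*I*√3/11 ≈ 278.0 + 2101.1*I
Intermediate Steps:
S = 48 (S = 8*6 = 48)
d = 11/48 ≈ 0.22917
V(Q, K) = 1 + K/Q
278*V(d, √(-6 + 3)) = 278*((√(-6 + 3) + 11/48)/(11/48)) = 278*(48*(√(-3) + 11/48)/11) = 278*(48*(I*√3 + 11/48)/11) = 278*(48*(11/48 + I*√3)/11) = 278*(1 + 48*I*√3/11) = 278 + 13344*I*√3/11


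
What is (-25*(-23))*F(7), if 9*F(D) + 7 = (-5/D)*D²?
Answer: -8050/3 ≈ -2683.3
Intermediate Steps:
F(D) = -7/9 - 5*D/9 (F(D) = -7/9 + ((-5/D)*D²)/9 = -7/9 + (-5*D)/9 = -7/9 - 5*D/9)
(-25*(-23))*F(7) = (-25*(-23))*(-7/9 - 5/9*7) = 575*(-7/9 - 35/9) = 575*(-14/3) = -8050/3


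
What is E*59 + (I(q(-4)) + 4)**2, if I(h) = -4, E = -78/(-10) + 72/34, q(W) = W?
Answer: 49737/85 ≈ 585.14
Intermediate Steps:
E = 843/85 (E = -78*(-1/10) + 72*(1/34) = 39/5 + 36/17 = 843/85 ≈ 9.9176)
E*59 + (I(q(-4)) + 4)**2 = (843/85)*59 + (-4 + 4)**2 = 49737/85 + 0**2 = 49737/85 + 0 = 49737/85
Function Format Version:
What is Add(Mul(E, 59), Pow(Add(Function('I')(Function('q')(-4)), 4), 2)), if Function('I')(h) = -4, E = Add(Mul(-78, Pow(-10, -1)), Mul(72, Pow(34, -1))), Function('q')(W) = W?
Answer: Rational(49737, 85) ≈ 585.14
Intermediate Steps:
E = Rational(843, 85) (E = Add(Mul(-78, Rational(-1, 10)), Mul(72, Rational(1, 34))) = Add(Rational(39, 5), Rational(36, 17)) = Rational(843, 85) ≈ 9.9176)
Add(Mul(E, 59), Pow(Add(Function('I')(Function('q')(-4)), 4), 2)) = Add(Mul(Rational(843, 85), 59), Pow(Add(-4, 4), 2)) = Add(Rational(49737, 85), Pow(0, 2)) = Add(Rational(49737, 85), 0) = Rational(49737, 85)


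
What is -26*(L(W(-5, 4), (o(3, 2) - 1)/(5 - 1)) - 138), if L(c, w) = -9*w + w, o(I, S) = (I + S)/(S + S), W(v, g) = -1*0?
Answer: 3601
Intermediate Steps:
W(v, g) = 0
o(I, S) = (I + S)/(2*S) (o(I, S) = (I + S)/((2*S)) = (I + S)*(1/(2*S)) = (I + S)/(2*S))
L(c, w) = -8*w
-26*(L(W(-5, 4), (o(3, 2) - 1)/(5 - 1)) - 138) = -26*(-8*((½)*(3 + 2)/2 - 1)/(5 - 1) - 138) = -26*(-8*((½)*(½)*5 - 1)/4 - 138) = -26*(-8*(5/4 - 1)/4 - 138) = -26*(-2/4 - 138) = -26*(-8*1/16 - 138) = -26*(-½ - 138) = -26*(-277/2) = 3601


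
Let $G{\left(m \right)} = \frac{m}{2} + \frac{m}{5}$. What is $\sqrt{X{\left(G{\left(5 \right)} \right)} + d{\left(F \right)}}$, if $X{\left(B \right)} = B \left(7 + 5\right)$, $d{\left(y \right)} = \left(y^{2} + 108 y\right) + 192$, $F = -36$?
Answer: $3 i \sqrt{262} \approx 48.559 i$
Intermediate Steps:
$d{\left(y \right)} = 192 + y^{2} + 108 y$
$G{\left(m \right)} = \frac{7 m}{10}$ ($G{\left(m \right)} = m \frac{1}{2} + m \frac{1}{5} = \frac{m}{2} + \frac{m}{5} = \frac{7 m}{10}$)
$X{\left(B \right)} = 12 B$ ($X{\left(B \right)} = B 12 = 12 B$)
$\sqrt{X{\left(G{\left(5 \right)} \right)} + d{\left(F \right)}} = \sqrt{12 \cdot \frac{7}{10} \cdot 5 + \left(192 + \left(-36\right)^{2} + 108 \left(-36\right)\right)} = \sqrt{12 \cdot \frac{7}{2} + \left(192 + 1296 - 3888\right)} = \sqrt{42 - 2400} = \sqrt{-2358} = 3 i \sqrt{262}$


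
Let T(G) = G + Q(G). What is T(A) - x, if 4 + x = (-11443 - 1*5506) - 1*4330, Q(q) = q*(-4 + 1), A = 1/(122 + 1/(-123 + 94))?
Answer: 75277913/3537 ≈ 21283.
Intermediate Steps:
A = 29/3537 (A = 1/(122 + 1/(-29)) = 1/(122 - 1/29) = 1/(3537/29) = 29/3537 ≈ 0.0081990)
Q(q) = -3*q (Q(q) = q*(-3) = -3*q)
x = -21283 (x = -4 + ((-11443 - 1*5506) - 1*4330) = -4 + ((-11443 - 5506) - 4330) = -4 + (-16949 - 4330) = -4 - 21279 = -21283)
T(G) = -2*G (T(G) = G - 3*G = -2*G)
T(A) - x = -2*29/3537 - 1*(-21283) = -58/3537 + 21283 = 75277913/3537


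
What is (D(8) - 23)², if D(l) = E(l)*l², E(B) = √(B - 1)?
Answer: 29201 - 2944*√7 ≈ 21412.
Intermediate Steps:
E(B) = √(-1 + B)
D(l) = l²*√(-1 + l) (D(l) = √(-1 + l)*l² = l²*√(-1 + l))
(D(8) - 23)² = (8²*√(-1 + 8) - 23)² = (64*√7 - 23)² = (-23 + 64*√7)²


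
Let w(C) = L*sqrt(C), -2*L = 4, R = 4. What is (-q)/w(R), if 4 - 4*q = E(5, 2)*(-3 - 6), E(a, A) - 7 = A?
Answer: 85/16 ≈ 5.3125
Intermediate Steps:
E(a, A) = 7 + A
L = -2 (L = -1/2*4 = -2)
q = 85/4 (q = 1 - (7 + 2)*(-3 - 6)/4 = 1 - 9*(-9)/4 = 1 - 1/4*(-81) = 1 + 81/4 = 85/4 ≈ 21.250)
w(C) = -2*sqrt(C)
(-q)/w(R) = (-1*85/4)/((-2*sqrt(4))) = -85/(4*((-2*2))) = -85/4/(-4) = -85/4*(-1/4) = 85/16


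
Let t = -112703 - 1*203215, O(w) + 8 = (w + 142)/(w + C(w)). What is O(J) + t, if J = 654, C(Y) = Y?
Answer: -103307603/327 ≈ -3.1593e+5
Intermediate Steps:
O(w) = -8 + (142 + w)/(2*w) (O(w) = -8 + (w + 142)/(w + w) = -8 + (142 + w)/((2*w)) = -8 + (142 + w)*(1/(2*w)) = -8 + (142 + w)/(2*w))
t = -315918 (t = -112703 - 203215 = -315918)
O(J) + t = (-15/2 + 71/654) - 315918 = -2417/327 - 315918 = -103307603/327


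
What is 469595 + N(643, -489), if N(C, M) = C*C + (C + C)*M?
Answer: 254190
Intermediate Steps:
N(C, M) = C² + 2*C*M (N(C, M) = C² + (2*C)*M = C² + 2*C*M)
469595 + N(643, -489) = 469595 + 643*(643 + 2*(-489)) = 469595 + 643*(643 - 978) = 469595 + 643*(-335) = 469595 - 215405 = 254190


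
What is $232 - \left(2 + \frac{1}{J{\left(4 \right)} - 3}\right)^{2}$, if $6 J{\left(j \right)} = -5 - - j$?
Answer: $\frac{82728}{361} \approx 229.16$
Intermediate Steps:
$J{\left(j \right)} = - \frac{5}{6} + \frac{j}{6}$ ($J{\left(j \right)} = \frac{-5 - - j}{6} = \frac{-5 + j}{6} = - \frac{5}{6} + \frac{j}{6}$)
$232 - \left(2 + \frac{1}{J{\left(4 \right)} - 3}\right)^{2} = 232 - \left(2 + \frac{1}{\left(- \frac{5}{6} + \frac{1}{6} \cdot 4\right) - 3}\right)^{2} = 232 - \left(2 + \frac{1}{\left(- \frac{5}{6} + \frac{2}{3}\right) - 3}\right)^{2} = 232 - \left(2 + \frac{1}{- \frac{1}{6} - 3}\right)^{2} = 232 - \left(2 + \frac{1}{- \frac{19}{6}}\right)^{2} = 232 - \left(2 - \frac{6}{19}\right)^{2} = 232 - \left(\frac{32}{19}\right)^{2} = 232 - \frac{1024}{361} = \frac{82728}{361}$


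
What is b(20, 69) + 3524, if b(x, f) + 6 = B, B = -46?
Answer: 3472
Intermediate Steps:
b(x, f) = -52 (b(x, f) = -6 - 46 = -52)
b(20, 69) + 3524 = -52 + 3524 = 3472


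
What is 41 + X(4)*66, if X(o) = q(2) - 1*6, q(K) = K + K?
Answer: -91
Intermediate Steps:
q(K) = 2*K
X(o) = -2 (X(o) = 2*2 - 1*6 = 4 - 6 = -2)
41 + X(4)*66 = 41 - 2*66 = 41 - 132 = -91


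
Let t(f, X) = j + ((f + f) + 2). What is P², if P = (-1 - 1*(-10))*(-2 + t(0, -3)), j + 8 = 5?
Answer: 729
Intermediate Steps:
j = -3 (j = -8 + 5 = -3)
t(f, X) = -1 + 2*f (t(f, X) = -3 + ((f + f) + 2) = -3 + (2*f + 2) = -3 + (2 + 2*f) = -1 + 2*f)
P = -27 (P = (-1 - 1*(-10))*(-2 + (-1 + 2*0)) = (-1 + 10)*(-2 + (-1 + 0)) = 9*(-2 - 1) = 9*(-3) = -27)
P² = (-27)² = 729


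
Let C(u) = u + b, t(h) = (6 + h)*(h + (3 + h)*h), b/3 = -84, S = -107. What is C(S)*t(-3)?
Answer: 3231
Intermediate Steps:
b = -252 (b = 3*(-84) = -252)
t(h) = (6 + h)*(h + h*(3 + h))
C(u) = -252 + u (C(u) = u - 252 = -252 + u)
C(S)*t(-3) = (-252 - 107)*(-3*(24 + (-3)**2 + 10*(-3))) = -(-1077)*(24 + 9 - 30) = -(-1077)*3 = -359*(-9) = 3231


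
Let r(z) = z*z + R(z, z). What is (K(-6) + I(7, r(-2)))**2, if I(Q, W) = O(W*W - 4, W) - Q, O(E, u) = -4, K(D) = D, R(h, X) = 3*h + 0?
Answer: 289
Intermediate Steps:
R(h, X) = 3*h
r(z) = z**2 + 3*z (r(z) = z*z + 3*z = z**2 + 3*z)
I(Q, W) = -4 - Q
(K(-6) + I(7, r(-2)))**2 = (-6 + (-4 - 1*7))**2 = (-6 + (-4 - 7))**2 = (-6 - 11)**2 = (-17)**2 = 289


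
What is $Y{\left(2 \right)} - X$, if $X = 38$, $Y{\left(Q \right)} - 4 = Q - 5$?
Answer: $-37$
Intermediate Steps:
$Y{\left(Q \right)} = -1 + Q$ ($Y{\left(Q \right)} = 4 + \left(Q - 5\right) = 4 + \left(-5 + Q\right) = -1 + Q$)
$Y{\left(2 \right)} - X = \left(-1 + 2\right) - 38 = 1 - 38 = -37$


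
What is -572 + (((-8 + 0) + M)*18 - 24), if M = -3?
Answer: -794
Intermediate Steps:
-572 + (((-8 + 0) + M)*18 - 24) = -572 + (((-8 + 0) - 3)*18 - 24) = -572 + ((-8 - 3)*18 - 24) = -572 + (-11*18 - 24) = -572 + (-198 - 24) = -572 - 222 = -794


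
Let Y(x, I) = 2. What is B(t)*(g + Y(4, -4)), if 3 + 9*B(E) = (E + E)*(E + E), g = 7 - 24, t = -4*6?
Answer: -3835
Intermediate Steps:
t = -24
g = -17
B(E) = -1/3 + 4*E**2/9 (B(E) = -1/3 + ((E + E)*(E + E))/9 = -1/3 + ((2*E)*(2*E))/9 = -1/3 + (4*E**2)/9 = -1/3 + 4*E**2/9)
B(t)*(g + Y(4, -4)) = (-1/3 + (4/9)*(-24)**2)*(-17 + 2) = (-1/3 + (4/9)*576)*(-15) = (-1/3 + 256)*(-15) = (767/3)*(-15) = -3835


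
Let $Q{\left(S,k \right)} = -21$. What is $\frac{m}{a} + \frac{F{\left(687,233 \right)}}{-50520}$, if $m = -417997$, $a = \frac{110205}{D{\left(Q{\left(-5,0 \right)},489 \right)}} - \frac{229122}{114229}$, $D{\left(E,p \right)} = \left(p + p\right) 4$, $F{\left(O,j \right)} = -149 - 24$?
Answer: $- \frac{1048501666639082923}{65632674502680} \approx -15975.0$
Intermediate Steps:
$F{\left(O,j \right)} = -173$ ($F{\left(O,j \right)} = -149 - 24 = -173$)
$D{\left(E,p \right)} = 8 p$ ($D{\left(E,p \right)} = 2 p 4 = 8 p$)
$a = \frac{3897427227}{148954616}$ ($a = \frac{110205}{8 \cdot 489} - \frac{229122}{114229} = \frac{110205}{3912} - \frac{229122}{114229} = 110205 \cdot \frac{1}{3912} - \frac{229122}{114229} = \frac{36735}{1304} - \frac{229122}{114229} = \frac{3897427227}{148954616} \approx 26.165$)
$\frac{m}{a} + \frac{F{\left(687,233 \right)}}{-50520} = - \frac{417997}{\frac{3897427227}{148954616}} - \frac{173}{-50520} = \left(-417997\right) \frac{148954616}{3897427227} - - \frac{173}{50520} = - \frac{62262582624152}{3897427227} + \frac{173}{50520} = - \frac{1048501666639082923}{65632674502680}$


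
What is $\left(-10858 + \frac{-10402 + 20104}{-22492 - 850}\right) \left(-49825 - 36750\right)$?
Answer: $\frac{997411441925}{1061} \approx 9.4007 \cdot 10^{8}$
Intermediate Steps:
$\left(-10858 + \frac{-10402 + 20104}{-22492 - 850}\right) \left(-49825 - 36750\right) = \left(-10858 + \frac{9702}{-23342}\right) \left(-86575\right) = \left(-10858 + 9702 \left(- \frac{1}{23342}\right)\right) \left(-86575\right) = \left(-10858 - \frac{441}{1061}\right) \left(-86575\right) = \left(- \frac{11520779}{1061}\right) \left(-86575\right) = \frac{997411441925}{1061}$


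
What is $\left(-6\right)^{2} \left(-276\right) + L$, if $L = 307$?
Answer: $-9629$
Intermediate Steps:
$\left(-6\right)^{2} \left(-276\right) + L = \left(-6\right)^{2} \left(-276\right) + 307 = 36 \left(-276\right) + 307 = -9936 + 307 = -9629$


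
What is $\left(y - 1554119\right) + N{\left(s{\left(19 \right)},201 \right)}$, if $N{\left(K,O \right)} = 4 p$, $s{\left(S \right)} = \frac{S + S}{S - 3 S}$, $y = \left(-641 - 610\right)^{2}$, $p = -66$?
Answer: $10618$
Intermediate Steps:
$y = 1565001$ ($y = \left(-1251\right)^{2} = 1565001$)
$s{\left(S \right)} = -1$ ($s{\left(S \right)} = \frac{2 S}{\left(-2\right) S} = 2 S \left(- \frac{1}{2 S}\right) = -1$)
$N{\left(K,O \right)} = -264$ ($N{\left(K,O \right)} = 4 \left(-66\right) = -264$)
$\left(y - 1554119\right) + N{\left(s{\left(19 \right)},201 \right)} = \left(1565001 - 1554119\right) - 264 = 10882 - 264 = 10618$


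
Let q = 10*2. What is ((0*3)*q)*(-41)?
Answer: 0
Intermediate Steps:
q = 20
((0*3)*q)*(-41) = ((0*3)*20)*(-41) = (0*20)*(-41) = 0*(-41) = 0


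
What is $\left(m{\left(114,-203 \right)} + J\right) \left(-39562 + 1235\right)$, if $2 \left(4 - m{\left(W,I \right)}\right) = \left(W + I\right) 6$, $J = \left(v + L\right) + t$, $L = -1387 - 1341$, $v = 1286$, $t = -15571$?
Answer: $641670634$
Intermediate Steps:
$L = -2728$ ($L = -1387 - 1341 = -2728$)
$J = -17013$ ($J = \left(1286 - 2728\right) - 15571 = -1442 - 15571 = -17013$)
$m{\left(W,I \right)} = 4 - 3 I - 3 W$ ($m{\left(W,I \right)} = 4 - \frac{\left(W + I\right) 6}{2} = 4 - \frac{\left(I + W\right) 6}{2} = 4 - \frac{6 I + 6 W}{2} = 4 - \left(3 I + 3 W\right) = 4 - 3 I - 3 W$)
$\left(m{\left(114,-203 \right)} + J\right) \left(-39562 + 1235\right) = \left(\left(4 - -609 - 342\right) - 17013\right) \left(-39562 + 1235\right) = \left(\left(4 + 609 - 342\right) - 17013\right) \left(-38327\right) = \left(271 - 17013\right) \left(-38327\right) = \left(-16742\right) \left(-38327\right) = 641670634$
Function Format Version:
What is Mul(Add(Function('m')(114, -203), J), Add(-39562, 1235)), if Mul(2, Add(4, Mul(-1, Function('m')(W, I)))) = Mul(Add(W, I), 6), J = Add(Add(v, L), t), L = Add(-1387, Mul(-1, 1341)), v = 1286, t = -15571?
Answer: 641670634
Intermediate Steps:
L = -2728 (L = Add(-1387, -1341) = -2728)
J = -17013 (J = Add(Add(1286, -2728), -15571) = Add(-1442, -15571) = -17013)
Function('m')(W, I) = Add(4, Mul(-3, I), Mul(-3, W)) (Function('m')(W, I) = Add(4, Mul(Rational(-1, 2), Mul(Add(W, I), 6))) = Add(4, Mul(Rational(-1, 2), Mul(Add(I, W), 6))) = Add(4, Mul(Rational(-1, 2), Add(Mul(6, I), Mul(6, W)))) = Add(4, Add(Mul(-3, I), Mul(-3, W))) = Add(4, Mul(-3, I), Mul(-3, W)))
Mul(Add(Function('m')(114, -203), J), Add(-39562, 1235)) = Mul(Add(Add(4, Mul(-3, -203), Mul(-3, 114)), -17013), Add(-39562, 1235)) = Mul(Add(Add(4, 609, -342), -17013), -38327) = Mul(Add(271, -17013), -38327) = Mul(-16742, -38327) = 641670634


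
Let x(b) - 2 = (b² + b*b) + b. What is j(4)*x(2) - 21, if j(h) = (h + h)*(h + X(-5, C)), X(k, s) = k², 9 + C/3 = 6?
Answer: 2763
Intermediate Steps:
C = -9 (C = -27 + 3*6 = -27 + 18 = -9)
j(h) = 2*h*(25 + h) (j(h) = (h + h)*(h + (-5)²) = (2*h)*(h + 25) = (2*h)*(25 + h) = 2*h*(25 + h))
x(b) = 2 + b + 2*b² (x(b) = 2 + ((b² + b*b) + b) = 2 + ((b² + b²) + b) = 2 + (2*b² + b) = 2 + (b + 2*b²) = 2 + b + 2*b²)
j(4)*x(2) - 21 = (2*4*(25 + 4))*(2 + 2 + 2*2²) - 21 = (2*4*29)*(2 + 2 + 2*4) - 21 = 232*(2 + 2 + 8) - 21 = 232*12 - 21 = 2784 - 21 = 2763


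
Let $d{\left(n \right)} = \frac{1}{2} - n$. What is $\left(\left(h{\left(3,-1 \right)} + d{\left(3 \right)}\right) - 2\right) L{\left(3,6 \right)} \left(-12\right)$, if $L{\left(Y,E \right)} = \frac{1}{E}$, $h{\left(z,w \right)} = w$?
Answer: $11$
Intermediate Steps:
$d{\left(n \right)} = \frac{1}{2} - n$
$\left(\left(h{\left(3,-1 \right)} + d{\left(3 \right)}\right) - 2\right) L{\left(3,6 \right)} \left(-12\right) = \frac{\left(-1 + \left(\frac{1}{2} - 3\right)\right) - 2}{6} \left(-12\right) = \left(\left(-1 + \left(\frac{1}{2} - 3\right)\right) - 2\right) \frac{1}{6} \left(-12\right) = \left(\left(-1 - \frac{5}{2}\right) - 2\right) \frac{1}{6} \left(-12\right) = \left(- \frac{7}{2} - 2\right) \frac{1}{6} \left(-12\right) = \left(- \frac{11}{2}\right) \frac{1}{6} \left(-12\right) = \left(- \frac{11}{12}\right) \left(-12\right) = 11$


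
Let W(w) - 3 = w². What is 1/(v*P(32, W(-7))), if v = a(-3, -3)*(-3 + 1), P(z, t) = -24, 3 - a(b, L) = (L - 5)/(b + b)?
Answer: 1/80 ≈ 0.012500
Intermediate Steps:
a(b, L) = 3 - (-5 + L)/(2*b) (a(b, L) = 3 - (L - 5)/(b + b) = 3 - (-5 + L)/(2*b))
W(w) = 3 + w²
v = -10/3 (v = ((½)*(5 - 1*(-3) + 6*(-3))/(-3))*(-3 + 1) = ((½)*(-⅓)*(5 + 3 - 18))*(-2) = ((½)*(-⅓)*(-10))*(-2) = (5/3)*(-2) = -10/3 ≈ -3.3333)
1/(v*P(32, W(-7))) = 1/(-10/3*(-24)) = 1/80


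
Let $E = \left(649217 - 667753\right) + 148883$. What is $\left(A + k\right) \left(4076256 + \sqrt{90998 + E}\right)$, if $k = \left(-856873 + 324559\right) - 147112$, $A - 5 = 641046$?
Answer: $-156426324000 - 38375 \sqrt{221345} \approx -1.5644 \cdot 10^{11}$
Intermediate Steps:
$A = 641051$ ($A = 5 + 641046 = 641051$)
$E = 130347$ ($E = -18536 + 148883 = 130347$)
$k = -679426$ ($k = -532314 - 147112 = -679426$)
$\left(A + k\right) \left(4076256 + \sqrt{90998 + E}\right) = \left(641051 - 679426\right) \left(4076256 + \sqrt{90998 + 130347}\right) = - 38375 \left(4076256 + \sqrt{221345}\right) = -156426324000 - 38375 \sqrt{221345}$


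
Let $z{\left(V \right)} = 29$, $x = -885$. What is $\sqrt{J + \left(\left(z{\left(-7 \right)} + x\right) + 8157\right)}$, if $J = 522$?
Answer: $\sqrt{7823} \approx 88.448$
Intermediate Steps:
$\sqrt{J + \left(\left(z{\left(-7 \right)} + x\right) + 8157\right)} = \sqrt{522 + \left(\left(29 - 885\right) + 8157\right)} = \sqrt{522 + \left(-856 + 8157\right)} = \sqrt{522 + 7301} = \sqrt{7823}$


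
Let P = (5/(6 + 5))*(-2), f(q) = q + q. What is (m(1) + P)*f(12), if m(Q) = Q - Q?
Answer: -240/11 ≈ -21.818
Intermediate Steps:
f(q) = 2*q
m(Q) = 0
P = -10/11 (P = (5/11)*(-2) = -10/11 ≈ -0.90909)
(m(1) + P)*f(12) = (0 - 10/11)*(2*12) = -10/11*24 = -240/11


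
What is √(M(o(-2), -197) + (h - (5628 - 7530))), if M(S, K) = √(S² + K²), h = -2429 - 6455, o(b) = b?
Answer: √(-6982 + √38813) ≈ 82.371*I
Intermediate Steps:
h = -8884
M(S, K) = √(K² + S²)
√(M(o(-2), -197) + (h - (5628 - 7530))) = √(√((-197)² + (-2)²) + (-8884 - (5628 - 7530))) = √(√(38809 + 4) + (-8884 - 1*(-1902))) = √(√38813 + (-8884 + 1902)) = √(√38813 - 6982) = √(-6982 + √38813)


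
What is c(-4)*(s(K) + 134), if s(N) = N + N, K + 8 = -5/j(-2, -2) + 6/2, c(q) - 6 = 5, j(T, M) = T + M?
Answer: 2783/2 ≈ 1391.5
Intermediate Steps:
j(T, M) = M + T
c(q) = 11 (c(q) = 6 + 5 = 11)
K = -15/4 (K = -8 + (-5/(-2 - 2) + 6/2) = -8 + (-5/(-4) + 6*(½)) = -8 + (-5*(-¼) + 3) = -8 + (5/4 + 3) = -8 + 17/4 = -15/4 ≈ -3.7500)
s(N) = 2*N
c(-4)*(s(K) + 134) = 11*(2*(-15/4) + 134) = 11*(-15/2 + 134) = 11*(253/2) = 2783/2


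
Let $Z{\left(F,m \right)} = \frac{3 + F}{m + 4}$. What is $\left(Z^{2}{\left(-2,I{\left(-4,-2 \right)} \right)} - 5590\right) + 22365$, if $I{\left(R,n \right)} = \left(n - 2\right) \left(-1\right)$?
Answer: $\frac{1073601}{64} \approx 16775.0$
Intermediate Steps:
$I{\left(R,n \right)} = 2 - n$ ($I{\left(R,n \right)} = \left(-2 + n\right) \left(-1\right) = 2 - n$)
$Z{\left(F,m \right)} = \frac{3 + F}{4 + m}$
$\left(Z^{2}{\left(-2,I{\left(-4,-2 \right)} \right)} - 5590\right) + 22365 = \left(\left(\frac{3 - 2}{4 + \left(2 - -2\right)}\right)^{2} - 5590\right) + 22365 = \left(\left(\frac{1}{4 + \left(2 + 2\right)} 1\right)^{2} - 5590\right) + 22365 = \left(\left(\frac{1}{4 + 4} \cdot 1\right)^{2} - 5590\right) + 22365 = \left(\left(\frac{1}{8} \cdot 1\right)^{2} - 5590\right) + 22365 = \left(\left(\frac{1}{8}\right)^{2} - 5590\right) + 22365 = \left(\frac{1}{64} - 5590\right) + 22365 = - \frac{357759}{64} + 22365 = \frac{1073601}{64}$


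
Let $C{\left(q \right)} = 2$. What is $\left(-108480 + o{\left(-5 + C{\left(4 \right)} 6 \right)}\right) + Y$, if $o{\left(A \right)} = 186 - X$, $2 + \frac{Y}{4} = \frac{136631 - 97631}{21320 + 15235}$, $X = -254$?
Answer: $- \frac{263302576}{2437} \approx -1.0804 \cdot 10^{5}$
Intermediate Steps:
$Y = - \frac{9096}{2437}$ ($Y = -8 + 4 \frac{136631 - 97631}{21320 + 15235} = -8 + 4 \cdot \frac{39000}{36555} = -8 + 4 \cdot 39000 \cdot \frac{1}{36555} = -8 + 4 \cdot \frac{2600}{2437} = -8 + \frac{10400}{2437} = - \frac{9096}{2437} \approx -3.7325$)
$o{\left(A \right)} = 440$ ($o{\left(A \right)} = 186 - -254 = 186 + 254 = 440$)
$\left(-108480 + o{\left(-5 + C{\left(4 \right)} 6 \right)}\right) + Y = \left(-108480 + 440\right) - \frac{9096}{2437} = -108040 - \frac{9096}{2437} = - \frac{263302576}{2437}$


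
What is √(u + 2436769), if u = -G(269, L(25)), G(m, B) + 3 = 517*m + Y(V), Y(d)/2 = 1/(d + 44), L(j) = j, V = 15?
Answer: √7998290101/59 ≈ 1515.8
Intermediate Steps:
Y(d) = 2/(44 + d) (Y(d) = 2/(d + 44) = 2/(44 + d))
G(m, B) = -175/59 + 517*m (G(m, B) = -3 + (517*m + 2/(44 + 15)) = -3 + (517*m + 2/59) = -3 + (2/59 + 517*m) = -175/59 + 517*m)
u = -8205132/59 (u = -(-175/59 + 517*269) = -(-175/59 + 139073) = -1*8205132/59 = -8205132/59 ≈ -1.3907e+5)
√(u + 2436769) = √(-8205132/59 + 2436769) = √(135564239/59) = √7998290101/59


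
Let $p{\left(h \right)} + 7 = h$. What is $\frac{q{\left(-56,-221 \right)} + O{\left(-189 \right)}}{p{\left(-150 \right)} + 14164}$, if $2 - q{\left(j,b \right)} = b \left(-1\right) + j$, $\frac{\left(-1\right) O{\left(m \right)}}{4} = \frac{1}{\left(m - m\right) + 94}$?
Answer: $- \frac{7663}{658329} \approx -0.01164$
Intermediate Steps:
$O{\left(m \right)} = - \frac{2}{47}$ ($O{\left(m \right)} = - \frac{4}{\left(m - m\right) + 94} = - \frac{4}{0 + 94} = - \frac{4}{94} = \left(-4\right) \frac{1}{94} = - \frac{2}{47}$)
$q{\left(j,b \right)} = 2 + b - j$ ($q{\left(j,b \right)} = 2 - \left(b \left(-1\right) + j\right) = 2 - \left(- b + j\right) = 2 - \left(j - b\right) = 2 + \left(b - j\right) = 2 + b - j$)
$p{\left(h \right)} = -7 + h$
$\frac{q{\left(-56,-221 \right)} + O{\left(-189 \right)}}{p{\left(-150 \right)} + 14164} = \frac{\left(2 - 221 - -56\right) - \frac{2}{47}}{\left(-7 - 150\right) + 14164} = \frac{\left(2 - 221 + 56\right) - \frac{2}{47}}{-157 + 14164} = \frac{-163 - \frac{2}{47}}{14007} = \left(- \frac{7663}{47}\right) \frac{1}{14007} = - \frac{7663}{658329}$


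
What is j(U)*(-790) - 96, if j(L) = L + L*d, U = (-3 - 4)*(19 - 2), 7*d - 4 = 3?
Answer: 187924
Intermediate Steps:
d = 1 (d = 4/7 + (⅐)*3 = 4/7 + 3/7 = 1)
U = -119 (U = -7*17 = -119)
j(L) = 2*L (j(L) = L + L*1 = L + L = 2*L)
j(U)*(-790) - 96 = (2*(-119))*(-790) - 96 = -238*(-790) - 96 = 188020 - 96 = 187924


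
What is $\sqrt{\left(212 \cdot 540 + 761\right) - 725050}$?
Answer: $i \sqrt{609809} \approx 780.9 i$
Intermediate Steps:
$\sqrt{\left(212 \cdot 540 + 761\right) - 725050} = \sqrt{\left(114480 + 761\right) - 725050} = \sqrt{115241 - 725050} = \sqrt{-609809} = i \sqrt{609809}$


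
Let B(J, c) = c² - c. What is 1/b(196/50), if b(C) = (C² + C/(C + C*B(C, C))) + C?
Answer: 4861875/94158691 ≈ 0.051635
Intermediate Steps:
b(C) = C + C² + C/(C + C²*(-1 + C)) (b(C) = (C² + C/(C + C*(C*(-1 + C)))) + C = (C² + C/(C + C²*(-1 + C))) + C = C + C² + C/(C + C²*(-1 + C)))
1/b(196/50) = 1/((1 + 196/50 + (196/50)⁴)/(1 + (196/50)² - 196/50)) = 1/((1 + 196*(1/50) + (196*(1/50))⁴)/(1 + (196*(1/50))² - 196/50)) = 1/((1 + 98/25 + (98/25)⁴)/(1 + (98/25)² - 1*98/25)) = 1/((1 + 98/25 + 92236816/390625)/(1 + 9604/625 - 98/25)) = 1/((94158691/390625)/(7779/625)) = 1/((625/7779)*(94158691/390625)) = 1/(94158691/4861875) = 4861875/94158691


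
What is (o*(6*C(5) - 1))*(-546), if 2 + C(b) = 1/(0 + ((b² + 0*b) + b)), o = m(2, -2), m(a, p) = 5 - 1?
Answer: 139776/5 ≈ 27955.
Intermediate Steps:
m(a, p) = 4
o = 4
C(b) = -2 + 1/(b + b²) (C(b) = -2 + 1/(0 + ((b² + 0*b) + b)) = -2 + 1/(0 + ((b² + 0) + b)) = -2 + 1/(0 + (b² + b)) = -2 + 1/(0 + (b + b²)) = -2 + 1/(b + b²))
(o*(6*C(5) - 1))*(-546) = (4*(6*((1 - 2*5 - 2*5²)/(5*(1 + 5))) - 1))*(-546) = (4*(6*((⅕)*(1 - 10 - 2*25)/6) - 1))*(-546) = (4*(6*((⅕)*(⅙)*(1 - 10 - 50)) - 1))*(-546) = (4*(6*((⅕)*(⅙)*(-59)) - 1))*(-546) = (4*(6*(-59/30) - 1))*(-546) = (4*(-59/5 - 1))*(-546) = (4*(-64/5))*(-546) = -256/5*(-546) = 139776/5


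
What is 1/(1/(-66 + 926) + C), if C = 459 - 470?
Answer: -860/9459 ≈ -0.090919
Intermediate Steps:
C = -11
1/(1/(-66 + 926) + C) = 1/(1/(-66 + 926) - 11) = 1/(1/860 - 11) = 1/(-9459/860) = -860/9459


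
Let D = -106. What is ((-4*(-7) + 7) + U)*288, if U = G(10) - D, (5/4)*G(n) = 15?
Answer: 44064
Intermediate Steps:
G(n) = 12 (G(n) = (⅘)*15 = 12)
U = 118 (U = 12 - 1*(-106) = 12 + 106 = 118)
((-4*(-7) + 7) + U)*288 = ((-4*(-7) + 7) + 118)*288 = ((28 + 7) + 118)*288 = (35 + 118)*288 = 153*288 = 44064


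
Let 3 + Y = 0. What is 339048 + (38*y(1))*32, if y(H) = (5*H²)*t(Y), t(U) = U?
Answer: 320808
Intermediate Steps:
Y = -3 (Y = -3 + 0 = -3)
y(H) = -15*H² (y(H) = (5*H²)*(-3) = -15*H²)
339048 + (38*y(1))*32 = 339048 + (38*(-15*1²))*32 = 339048 + (38*(-15*1))*32 = 339048 + (38*(-15))*32 = 339048 - 570*32 = 339048 - 18240 = 320808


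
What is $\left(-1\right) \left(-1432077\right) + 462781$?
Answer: $1894858$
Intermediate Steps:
$\left(-1\right) \left(-1432077\right) + 462781 = 1432077 + 462781 = 1894858$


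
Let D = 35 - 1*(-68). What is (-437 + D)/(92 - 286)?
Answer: 167/97 ≈ 1.7216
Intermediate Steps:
D = 103 (D = 35 + 68 = 103)
(-437 + D)/(92 - 286) = (-437 + 103)/(92 - 286) = -334/(-194) = -334*(-1/194) = 167/97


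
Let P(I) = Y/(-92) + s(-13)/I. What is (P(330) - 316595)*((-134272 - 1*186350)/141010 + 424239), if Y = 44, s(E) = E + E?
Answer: -11979081539256987792/89188825 ≈ -1.3431e+11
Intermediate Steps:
s(E) = 2*E
P(I) = -11/23 - 26/I (P(I) = 44/(-92) + (2*(-13))/I = 44*(-1/92) - 26/I = -11/23 - 26/I)
(P(330) - 316595)*((-134272 - 1*186350)/141010 + 424239) = ((-11/23 - 26/330) - 316595)*((-134272 - 1*186350)/141010 + 424239) = ((-11/23 - 26*1/330) - 316595)*((-134272 - 186350)*(1/141010) + 424239) = ((-11/23 - 13/165) - 316595)*(-320622*1/141010 + 424239) = (-2114/3795 - 316595)*(-160311/70505 + 424239) = -1201480139/3795*29910810384/70505 = -11979081539256987792/89188825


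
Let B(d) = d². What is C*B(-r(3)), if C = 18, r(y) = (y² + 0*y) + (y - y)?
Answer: 1458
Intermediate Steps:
r(y) = y² (r(y) = (y² + 0) + 0 = y² + 0 = y²)
C*B(-r(3)) = 18*(-1*3²)² = 18*(-1*9)² = 18*(-9)² = 18*81 = 1458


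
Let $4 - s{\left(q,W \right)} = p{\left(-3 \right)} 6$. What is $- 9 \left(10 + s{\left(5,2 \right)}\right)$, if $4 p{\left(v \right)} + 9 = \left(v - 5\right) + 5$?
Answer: $-288$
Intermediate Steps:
$p{\left(v \right)} = - \frac{9}{4} + \frac{v}{4}$ ($p{\left(v \right)} = - \frac{9}{4} + \frac{\left(v - 5\right) + 5}{4} = - \frac{9}{4} + \frac{\left(-5 + v\right) + 5}{4} = - \frac{9}{4} + \frac{v}{4}$)
$s{\left(q,W \right)} = 22$ ($s{\left(q,W \right)} = 4 - \left(- \frac{9}{4} + \frac{1}{4} \left(-3\right)\right) 6 = 4 - \left(- \frac{9}{4} - \frac{3}{4}\right) 6 = 4 - \left(-3\right) 6 = 4 - -18 = 4 + 18 = 22$)
$- 9 \left(10 + s{\left(5,2 \right)}\right) = - 9 \left(10 + 22\right) = \left(-9\right) 32 = -288$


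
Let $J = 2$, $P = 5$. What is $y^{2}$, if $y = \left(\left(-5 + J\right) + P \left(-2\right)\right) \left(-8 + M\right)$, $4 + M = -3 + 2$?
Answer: $28561$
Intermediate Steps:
$M = -5$ ($M = -4 + \left(-3 + 2\right) = -4 - 1 = -5$)
$y = 169$ ($y = \left(\left(-5 + 2\right) + 5 \left(-2\right)\right) \left(-8 - 5\right) = \left(-3 - 10\right) \left(-13\right) = \left(-13\right) \left(-13\right) = 169$)
$y^{2} = 169^{2} = 28561$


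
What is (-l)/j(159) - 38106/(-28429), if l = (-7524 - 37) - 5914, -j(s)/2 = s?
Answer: -370963067/9040422 ≈ -41.034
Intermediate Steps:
j(s) = -2*s
l = -13475 (l = -7561 - 5914 = -13475)
(-l)/j(159) - 38106/(-28429) = (-1*(-13475))/((-2*159)) - 38106/(-28429) = 13475/(-318) - 38106*(-1/28429) = 13475*(-1/318) + 38106/28429 = -13475/318 + 38106/28429 = -370963067/9040422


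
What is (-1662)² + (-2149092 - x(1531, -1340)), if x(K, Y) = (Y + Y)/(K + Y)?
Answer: 117114712/191 ≈ 6.1317e+5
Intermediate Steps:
x(K, Y) = 2*Y/(K + Y) (x(K, Y) = (2*Y)/(K + Y) = 2*Y/(K + Y))
(-1662)² + (-2149092 - x(1531, -1340)) = (-1662)² + (-2149092 - 2*(-1340)/(1531 - 1340)) = 2762244 + (-2149092 - 2*(-1340)/191) = 2762244 + (-2149092 - 1*(-2680/191)) = 2762244 + (-2149092 + 2680/191) = 2762244 - 410473892/191 = 117114712/191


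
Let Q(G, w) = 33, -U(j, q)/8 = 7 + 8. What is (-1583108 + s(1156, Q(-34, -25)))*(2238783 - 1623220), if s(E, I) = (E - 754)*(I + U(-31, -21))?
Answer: -996031410166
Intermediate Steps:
U(j, q) = -120 (U(j, q) = -8*(7 + 8) = -8*15 = -120)
s(E, I) = (-754 + E)*(-120 + I) (s(E, I) = (E - 754)*(I - 120) = (-754 + E)*(-120 + I))
(-1583108 + s(1156, Q(-34, -25)))*(2238783 - 1623220) = (-1583108 + (90480 - 754*33 - 120*1156 + 1156*33))*(2238783 - 1623220) = (-1583108 + (90480 - 24882 - 138720 + 38148))*615563 = (-1583108 - 34974)*615563 = -1618082*615563 = -996031410166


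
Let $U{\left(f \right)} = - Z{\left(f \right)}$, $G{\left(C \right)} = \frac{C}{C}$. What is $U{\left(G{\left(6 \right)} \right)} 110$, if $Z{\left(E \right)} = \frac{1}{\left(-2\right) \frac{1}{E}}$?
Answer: $55$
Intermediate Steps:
$G{\left(C \right)} = 1$
$Z{\left(E \right)} = - \frac{E}{2}$
$U{\left(f \right)} = \frac{f}{2}$ ($U{\left(f \right)} = - \frac{\left(-1\right) f}{2} = \frac{f}{2}$)
$U{\left(G{\left(6 \right)} \right)} 110 = \frac{1}{2} \cdot 1 \cdot 110 = \frac{1}{2} \cdot 110 = 55$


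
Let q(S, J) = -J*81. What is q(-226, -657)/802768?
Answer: 53217/802768 ≈ 0.066292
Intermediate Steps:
q(S, J) = -81*J
q(-226, -657)/802768 = -81*(-657)/802768 = 53217*(1/802768) = 53217/802768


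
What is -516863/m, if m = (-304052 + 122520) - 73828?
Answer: 516863/255360 ≈ 2.0241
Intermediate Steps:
m = -255360 (m = -181532 - 73828 = -255360)
-516863/m = -516863/(-255360) = -516863*(-1/255360) = 516863/255360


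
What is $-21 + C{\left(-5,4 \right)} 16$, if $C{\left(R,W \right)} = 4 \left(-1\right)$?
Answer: $-85$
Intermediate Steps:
$C{\left(R,W \right)} = -4$
$-21 + C{\left(-5,4 \right)} 16 = -21 - 64 = -85$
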